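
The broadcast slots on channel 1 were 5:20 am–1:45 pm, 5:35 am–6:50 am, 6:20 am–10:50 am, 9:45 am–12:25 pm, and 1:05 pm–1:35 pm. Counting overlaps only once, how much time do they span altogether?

8 h 25 min

Merged: 5:20 am-1:45 pm.
Length: 8 h 25 min.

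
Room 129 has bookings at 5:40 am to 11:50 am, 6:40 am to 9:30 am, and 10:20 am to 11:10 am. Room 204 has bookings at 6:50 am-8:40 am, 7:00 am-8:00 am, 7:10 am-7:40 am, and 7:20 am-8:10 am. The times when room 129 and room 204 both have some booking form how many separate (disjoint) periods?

1

A, merged: 5:40 am–11:50 am.
B, merged: 6:50 am–8:40 am.
A ∩ B = 6:50 am–8:40 am.
That is 1 disjoint piece.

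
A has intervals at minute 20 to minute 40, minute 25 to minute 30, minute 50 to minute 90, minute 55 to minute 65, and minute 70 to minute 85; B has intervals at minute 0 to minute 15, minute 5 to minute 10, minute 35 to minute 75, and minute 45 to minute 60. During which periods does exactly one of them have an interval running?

Merge the first list: minute 20 to minute 40, minute 50 to minute 90.
Merge the second list: minute 0 to minute 15, minute 35 to minute 75.
A but not B: minute 20 to minute 35, minute 75 to minute 90.
B but not A: minute 0 to minute 15, minute 40 to minute 50.
Combining gives A △ B.

minute 0 to minute 15, minute 20 to minute 35, minute 40 to minute 50, minute 75 to minute 90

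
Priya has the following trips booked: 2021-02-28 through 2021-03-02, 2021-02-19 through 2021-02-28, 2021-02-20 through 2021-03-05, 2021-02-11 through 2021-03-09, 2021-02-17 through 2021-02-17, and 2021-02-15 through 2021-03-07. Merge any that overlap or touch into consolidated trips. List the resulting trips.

2021-02-11 through 2021-03-09

Sort by start: 2021-02-11 through 2021-03-09, 2021-02-15 through 2021-03-07, 2021-02-17 through 2021-02-17, 2021-02-19 through 2021-02-28, 2021-02-20 through 2021-03-05, 2021-02-28 through 2021-03-02.
2021-02-15 through 2021-03-07 overlaps/touches 2021-02-11 through 2021-03-09 → extend to 2021-02-11 through 2021-03-09.
2021-02-17 through 2021-02-17 overlaps/touches 2021-02-11 through 2021-03-09 → extend to 2021-02-11 through 2021-03-09.
2021-02-19 through 2021-02-28 overlaps/touches 2021-02-11 through 2021-03-09 → extend to 2021-02-11 through 2021-03-09.
2021-02-20 through 2021-03-05 overlaps/touches 2021-02-11 through 2021-03-09 → extend to 2021-02-11 through 2021-03-09.
2021-02-28 through 2021-03-02 overlaps/touches 2021-02-11 through 2021-03-09 → extend to 2021-02-11 through 2021-03-09.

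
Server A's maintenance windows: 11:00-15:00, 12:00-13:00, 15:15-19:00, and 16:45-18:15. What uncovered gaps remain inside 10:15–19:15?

10:15–11:00, 15:00–15:15, 19:00–19:15

Covered (merged): 11:00–15:00, 15:15–19:00.
Complement within 10:15–19:15: 10:15–11:00, 15:00–15:15, 19:00–19:15.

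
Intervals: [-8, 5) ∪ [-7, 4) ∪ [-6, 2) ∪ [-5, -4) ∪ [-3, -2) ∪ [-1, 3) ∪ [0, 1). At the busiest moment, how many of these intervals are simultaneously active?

5

At 0, 5 of the intervals are simultaneously active.
No point has more.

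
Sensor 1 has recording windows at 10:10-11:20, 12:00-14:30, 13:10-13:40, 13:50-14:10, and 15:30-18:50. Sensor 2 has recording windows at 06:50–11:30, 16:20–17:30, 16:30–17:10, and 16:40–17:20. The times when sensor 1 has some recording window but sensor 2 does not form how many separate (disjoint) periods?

3

A, merged: 10:10–11:20, 12:00–14:30, 15:30–18:50.
B, merged: 06:50–11:30, 16:20–17:30.
A \ B = 12:00–14:30, 15:30–16:20, 17:30–18:50.
That is 3 disjoint pieces.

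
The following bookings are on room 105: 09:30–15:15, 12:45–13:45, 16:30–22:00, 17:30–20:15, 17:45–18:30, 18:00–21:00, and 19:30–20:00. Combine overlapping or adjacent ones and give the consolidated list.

09:30–15:15, 16:30–22:00

12:45–13:45 overlaps/touches 09:30–15:15 → extend to 09:30–15:15.
16:30–22:00 is disjoint → start new block.
17:30–20:15 overlaps/touches 16:30–22:00 → extend to 16:30–22:00.
17:45–18:30 overlaps/touches 16:30–22:00 → extend to 16:30–22:00.
18:00–21:00 overlaps/touches 16:30–22:00 → extend to 16:30–22:00.
19:30–20:00 overlaps/touches 16:30–22:00 → extend to 16:30–22:00.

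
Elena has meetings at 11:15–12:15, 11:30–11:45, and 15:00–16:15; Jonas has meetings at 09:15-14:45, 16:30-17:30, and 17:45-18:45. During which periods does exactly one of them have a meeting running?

09:15-11:15, 12:15-14:45, 15:00-16:15, 16:30-17:30, 17:45-18:45

Merge the first list: 11:15-12:15, 15:00-16:15.
A \ B = 15:00-16:15.
B \ A = 09:15-11:15, 12:15-14:45, 16:30-17:30, 17:45-18:45.
Union of the two gives the symmetric difference.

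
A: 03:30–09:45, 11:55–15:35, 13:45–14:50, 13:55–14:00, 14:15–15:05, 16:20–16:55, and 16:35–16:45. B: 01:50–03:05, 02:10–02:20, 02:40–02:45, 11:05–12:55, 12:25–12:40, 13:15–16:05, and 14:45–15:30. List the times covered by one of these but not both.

01:50-03:05, 03:30-09:45, 11:05-11:55, 12:55-13:15, 15:35-16:05, 16:20-16:55

First set merges to 03:30-09:45, 11:55-15:35, 16:20-16:55.
Second set merges to 01:50-03:05, 11:05-12:55, 13:15-16:05.
A but not B: 03:30-09:45, 12:55-13:15, 16:20-16:55.
B but not A: 01:50-03:05, 11:05-11:55, 15:35-16:05.
Combining gives A △ B.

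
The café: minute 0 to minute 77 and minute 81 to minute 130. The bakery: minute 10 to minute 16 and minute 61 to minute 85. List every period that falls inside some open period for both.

minute 0 to minute 77 meets the second set on minute 10 to minute 16, minute 61 to minute 77.
minute 81 to minute 130 meets the second set on minute 81 to minute 85.

minute 10 to minute 16, minute 61 to minute 77, minute 81 to minute 85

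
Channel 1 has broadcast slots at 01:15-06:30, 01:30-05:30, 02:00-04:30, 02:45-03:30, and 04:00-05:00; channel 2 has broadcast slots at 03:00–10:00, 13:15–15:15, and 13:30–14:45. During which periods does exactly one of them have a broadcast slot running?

A, merged: 01:15–06:30.
B, merged: 03:00–10:00, 13:15–15:15.
Only in the first: 01:15–03:00.
Only in the second: 06:30–10:00, 13:15–15:15.
Together these are the periods covered by exactly one.

01:15–03:00, 06:30–10:00, 13:15–15:15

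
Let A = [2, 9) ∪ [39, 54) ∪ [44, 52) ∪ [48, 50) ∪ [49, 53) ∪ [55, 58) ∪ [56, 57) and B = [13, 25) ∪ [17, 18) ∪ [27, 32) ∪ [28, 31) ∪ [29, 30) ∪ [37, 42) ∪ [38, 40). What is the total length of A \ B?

22

First set merges to [2, 9), [39, 54), [55, 58).
Second set merges to [13, 25), [27, 32), [37, 42).
A \ B = [2, 9), [42, 54), [55, 58).
Total: 7 + 12 + 3 = 22.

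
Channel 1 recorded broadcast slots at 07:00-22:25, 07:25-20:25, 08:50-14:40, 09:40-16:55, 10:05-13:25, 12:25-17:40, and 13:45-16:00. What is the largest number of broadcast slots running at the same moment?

At 12:25, 6 of the intervals are simultaneously active.
No point has more.

6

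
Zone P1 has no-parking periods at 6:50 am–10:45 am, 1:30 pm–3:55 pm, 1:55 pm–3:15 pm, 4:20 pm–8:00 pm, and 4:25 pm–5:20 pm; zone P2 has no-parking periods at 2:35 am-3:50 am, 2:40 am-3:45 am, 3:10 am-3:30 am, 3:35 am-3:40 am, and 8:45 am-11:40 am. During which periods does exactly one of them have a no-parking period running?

First set merges to 6:50 am-10:45 am, 1:30 pm-3:55 pm, 4:20 pm-8:00 pm.
Second set merges to 2:35 am-3:50 am, 8:45 am-11:40 am.
A but not B: 6:50 am-8:45 am, 1:30 pm-3:55 pm, 4:20 pm-8:00 pm.
B but not A: 2:35 am-3:50 am, 10:45 am-11:40 am.
Combining gives A △ B.

2:35 am-3:50 am, 6:50 am-8:45 am, 10:45 am-11:40 am, 1:30 pm-3:55 pm, 4:20 pm-8:00 pm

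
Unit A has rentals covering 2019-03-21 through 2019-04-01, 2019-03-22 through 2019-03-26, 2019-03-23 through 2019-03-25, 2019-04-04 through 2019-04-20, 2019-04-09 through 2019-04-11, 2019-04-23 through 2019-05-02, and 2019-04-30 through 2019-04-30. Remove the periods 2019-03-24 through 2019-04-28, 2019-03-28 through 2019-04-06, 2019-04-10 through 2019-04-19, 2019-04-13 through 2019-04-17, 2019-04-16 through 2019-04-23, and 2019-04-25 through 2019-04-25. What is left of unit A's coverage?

2019-03-21 through 2019-03-23, 2019-04-29 through 2019-05-02

First set merges to 2019-03-21 through 2019-04-01, 2019-04-04 through 2019-04-20, 2019-04-23 through 2019-05-02.
Second set merges to 2019-03-24 through 2019-04-28.
2019-03-21 through 2019-04-01 \ B = 2019-03-21 through 2019-03-23.
2019-04-04 through 2019-04-20: entirely removed.
2019-04-23 through 2019-05-02 \ B = 2019-04-29 through 2019-05-02.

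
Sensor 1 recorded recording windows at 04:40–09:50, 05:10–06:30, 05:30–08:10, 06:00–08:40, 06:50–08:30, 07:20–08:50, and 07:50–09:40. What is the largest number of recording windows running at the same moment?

6

Walk the sorted start/end points keeping a running depth.
The depth first hits 6 at 07:50.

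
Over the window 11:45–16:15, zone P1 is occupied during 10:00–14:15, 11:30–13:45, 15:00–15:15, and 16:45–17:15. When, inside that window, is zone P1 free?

The merged coverage is 10:00-14:15, 15:00-15:15, 16:45-17:15.
Gaps within 11:45-16:15: 14:15-15:00, 15:15-16:15.

14:15-15:00, 15:15-16:15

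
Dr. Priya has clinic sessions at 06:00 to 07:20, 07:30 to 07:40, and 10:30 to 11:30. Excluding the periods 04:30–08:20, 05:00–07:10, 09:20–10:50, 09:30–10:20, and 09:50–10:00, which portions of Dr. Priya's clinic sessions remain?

Merge the second list: 04:30–08:20, 09:20–10:50.
06:00–07:20 lies entirely inside B → drops out.
07:30–07:40 lies entirely inside B → drops out.
10:30–11:30 with B removed leaves 10:50–11:30.

10:50–11:30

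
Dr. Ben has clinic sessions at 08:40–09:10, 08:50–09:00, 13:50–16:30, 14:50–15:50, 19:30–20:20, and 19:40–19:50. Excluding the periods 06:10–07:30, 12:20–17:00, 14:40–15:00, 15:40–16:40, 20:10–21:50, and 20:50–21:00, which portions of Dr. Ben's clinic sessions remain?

08:40-09:10, 19:30-20:10

A, merged: 08:40-09:10, 13:50-16:30, 19:30-20:20.
B, merged: 06:10-07:30, 12:20-17:00, 20:10-21:50.
08:40-09:10 is untouched.
13:50-16:30 lies entirely inside B → drops out.
19:30-20:20 with B removed leaves 19:30-20:10.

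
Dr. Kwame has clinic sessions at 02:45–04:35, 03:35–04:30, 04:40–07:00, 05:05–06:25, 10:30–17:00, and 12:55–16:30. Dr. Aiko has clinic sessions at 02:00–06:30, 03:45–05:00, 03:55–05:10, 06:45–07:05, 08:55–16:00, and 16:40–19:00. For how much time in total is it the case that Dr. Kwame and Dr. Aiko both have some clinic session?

9 h 45 min

Merge the first list: 02:45-04:35, 04:40-07:00, 10:30-17:00.
Merge the second list: 02:00-06:30, 06:45-07:05, 08:55-16:00, 16:40-19:00.
A ∩ B = 02:45-04:35, 04:40-06:30, 06:45-07:00, 10:30-16:00, 16:40-17:00.
Total: 1 h 50 min + 1 h 50 min + 15 min + 5 h 30 min + 20 min = 9 h 45 min.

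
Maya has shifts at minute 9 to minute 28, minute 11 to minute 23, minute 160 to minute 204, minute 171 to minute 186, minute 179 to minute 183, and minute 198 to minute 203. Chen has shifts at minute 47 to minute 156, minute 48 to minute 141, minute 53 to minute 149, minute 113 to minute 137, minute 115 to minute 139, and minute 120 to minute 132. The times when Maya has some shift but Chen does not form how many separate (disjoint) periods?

2

A, merged: minute 9 to minute 28, minute 160 to minute 204.
B, merged: minute 47 to minute 156.
A \ B = minute 9 to minute 28, minute 160 to minute 204.
That is 2 disjoint pieces.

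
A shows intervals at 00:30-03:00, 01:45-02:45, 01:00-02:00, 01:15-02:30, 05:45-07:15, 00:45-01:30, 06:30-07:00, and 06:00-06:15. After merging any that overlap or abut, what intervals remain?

Sort by start: 00:30–03:00, 00:45–01:30, 01:00–02:00, 01:15–02:30, 01:45–02:45, 05:45–07:15, 06:00–06:15, 06:30–07:00.
00:45–01:30 overlaps/touches 00:30–03:00 → extend to 00:30–03:00.
01:00–02:00 overlaps/touches 00:30–03:00 → extend to 00:30–03:00.
01:15–02:30 overlaps/touches 00:30–03:00 → extend to 00:30–03:00.
01:45–02:45 overlaps/touches 00:30–03:00 → extend to 00:30–03:00.
05:45–07:15 is disjoint → start new block.
06:00–06:15 overlaps/touches 05:45–07:15 → extend to 05:45–07:15.
06:30–07:00 overlaps/touches 05:45–07:15 → extend to 05:45–07:15.

00:30–03:00, 05:45–07:15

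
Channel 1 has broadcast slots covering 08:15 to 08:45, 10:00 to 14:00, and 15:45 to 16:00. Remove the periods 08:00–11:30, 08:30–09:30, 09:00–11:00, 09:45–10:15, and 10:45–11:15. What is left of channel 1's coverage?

11:30–14:00, 15:45–16:00

B, merged: 08:00–11:30.
08:15–08:45: entirely removed.
10:00–14:00 \ B = 11:30–14:00.
15:45–16:00: nothing removed.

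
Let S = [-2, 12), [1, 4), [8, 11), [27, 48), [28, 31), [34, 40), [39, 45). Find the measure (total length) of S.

Merged: [-2, 12), [27, 48).
Lengths: 14 + 21 = 35.

35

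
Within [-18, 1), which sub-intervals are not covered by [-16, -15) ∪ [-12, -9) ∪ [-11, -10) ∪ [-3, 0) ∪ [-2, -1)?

[-18, -16) ∪ [-15, -12) ∪ [-9, -3) ∪ [0, 1)

Covered (merged): [-16, -15), [-12, -9), [-3, 0).
Gaps within [-18, 1): [-18, -16), [-15, -12), [-9, -3), [0, 1).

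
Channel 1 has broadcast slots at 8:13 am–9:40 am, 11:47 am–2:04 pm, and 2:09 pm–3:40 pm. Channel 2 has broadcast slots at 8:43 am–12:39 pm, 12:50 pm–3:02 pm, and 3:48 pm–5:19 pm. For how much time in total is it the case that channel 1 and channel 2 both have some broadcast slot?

3 h 56 min

A ∩ B = 8:43 am-9:40 am, 11:47 am-12:39 pm, 12:50 pm-2:04 pm, 2:09 pm-3:02 pm.
Total: 57 min + 52 min + 1 h 14 min + 53 min = 3 h 56 min.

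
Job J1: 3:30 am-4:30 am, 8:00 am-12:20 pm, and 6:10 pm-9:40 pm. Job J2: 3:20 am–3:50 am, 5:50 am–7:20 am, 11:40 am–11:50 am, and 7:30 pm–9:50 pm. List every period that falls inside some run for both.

3:30 am–4:30 am overlaps B on 3:30 am–3:50 am.
8:00 am–12:20 pm overlaps B on 11:40 am–11:50 am.
6:10 pm–9:40 pm overlaps B on 7:30 pm–9:40 pm.

3:30 am–3:50 am, 11:40 am–11:50 am, 7:30 pm–9:40 pm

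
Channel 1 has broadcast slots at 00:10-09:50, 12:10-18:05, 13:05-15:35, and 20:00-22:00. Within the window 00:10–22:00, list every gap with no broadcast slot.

09:50–12:10, 18:05–20:00

Covered (merged): 00:10–09:50, 12:10–18:05, 20:00–22:00.
Uncovered inside 00:10–22:00: 09:50–12:10, 18:05–20:00.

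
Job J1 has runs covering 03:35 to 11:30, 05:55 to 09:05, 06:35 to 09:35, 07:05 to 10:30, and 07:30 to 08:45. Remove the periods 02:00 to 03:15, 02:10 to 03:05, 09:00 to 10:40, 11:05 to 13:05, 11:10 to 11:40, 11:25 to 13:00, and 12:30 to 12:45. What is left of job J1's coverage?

A, merged: 03:35–11:30.
B, merged: 02:00–03:15, 09:00–10:40, 11:05–13:05.
03:35–11:30 with B removed leaves 03:35–09:00, 10:40–11:05.

03:35–09:00, 10:40–11:05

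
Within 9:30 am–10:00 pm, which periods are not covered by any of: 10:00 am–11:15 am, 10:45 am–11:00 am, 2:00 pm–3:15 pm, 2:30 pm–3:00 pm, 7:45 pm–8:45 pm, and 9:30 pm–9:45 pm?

9:30 am–10:00 am, 11:15 am–2:00 pm, 3:15 pm–7:45 pm, 8:45 pm–9:30 pm, 9:45 pm–10:00 pm

Covered (merged): 10:00 am–11:15 am, 2:00 pm–3:15 pm, 7:45 pm–8:45 pm, 9:30 pm–9:45 pm.
Uncovered inside 9:30 am–10:00 pm: 9:30 am–10:00 am, 11:15 am–2:00 pm, 3:15 pm–7:45 pm, 8:45 pm–9:30 pm, 9:45 pm–10:00 pm.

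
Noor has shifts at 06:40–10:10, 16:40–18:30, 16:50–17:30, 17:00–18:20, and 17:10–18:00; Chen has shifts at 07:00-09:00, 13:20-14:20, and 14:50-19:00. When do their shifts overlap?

A, merged: 06:40–10:10, 16:40–18:30.
06:40–10:10 overlaps B on 07:00–09:00.
16:40–18:30 overlaps B on 16:40–18:30.

07:00–09:00, 16:40–18:30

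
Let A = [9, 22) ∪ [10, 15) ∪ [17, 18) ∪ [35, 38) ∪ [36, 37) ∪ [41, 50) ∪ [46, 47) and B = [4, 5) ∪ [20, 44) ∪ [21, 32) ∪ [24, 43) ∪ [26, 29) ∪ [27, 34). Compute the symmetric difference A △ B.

[4, 5) ∪ [9, 20) ∪ [22, 35) ∪ [38, 41) ∪ [44, 50)

First set merges to [9, 22), [35, 38), [41, 50).
Second set merges to [4, 5), [20, 44).
A \ B = [9, 20), [44, 50).
B \ A = [4, 5), [22, 35), [38, 41).
Union of the two gives the symmetric difference.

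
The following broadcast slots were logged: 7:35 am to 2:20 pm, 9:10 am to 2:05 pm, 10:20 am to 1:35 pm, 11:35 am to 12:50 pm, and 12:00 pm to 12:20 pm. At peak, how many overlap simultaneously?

5

Sweep endpoints in order; track running count of active intervals.
Peak of 5 reached at 12:00 pm.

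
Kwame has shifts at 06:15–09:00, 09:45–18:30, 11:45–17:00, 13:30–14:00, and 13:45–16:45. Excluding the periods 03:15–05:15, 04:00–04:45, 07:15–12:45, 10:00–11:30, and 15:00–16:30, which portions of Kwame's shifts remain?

06:15–07:15, 12:45–15:00, 16:30–18:30

First set merges to 06:15–09:00, 09:45–18:30.
Second set merges to 03:15–05:15, 07:15–12:45, 15:00–16:30.
06:15–09:00 with B removed leaves 06:15–07:15.
09:45–18:30 with B removed leaves 12:45–15:00, 16:30–18:30.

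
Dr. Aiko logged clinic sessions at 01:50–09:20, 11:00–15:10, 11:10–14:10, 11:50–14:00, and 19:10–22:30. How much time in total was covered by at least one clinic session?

Merged: 01:50-09:20, 11:00-15:10, 19:10-22:30.
Lengths: 7 h 30 min + 4 h 10 min + 3 h 20 min = 15 h.

15 h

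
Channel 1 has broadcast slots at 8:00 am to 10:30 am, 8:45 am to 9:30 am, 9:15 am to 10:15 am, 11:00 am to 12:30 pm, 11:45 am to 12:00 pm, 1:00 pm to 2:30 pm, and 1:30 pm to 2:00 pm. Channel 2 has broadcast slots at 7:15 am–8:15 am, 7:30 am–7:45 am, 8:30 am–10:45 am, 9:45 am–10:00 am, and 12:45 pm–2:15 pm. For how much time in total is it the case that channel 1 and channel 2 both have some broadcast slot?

3 h 30 min

First set merges to 8:00 am–10:30 am, 11:00 am–12:30 pm, 1:00 pm–2:30 pm.
Second set merges to 7:15 am–8:15 am, 8:30 am–10:45 am, 12:45 pm–2:15 pm.
A ∩ B = 8:00 am–8:15 am, 8:30 am–10:30 am, 1:00 pm–2:15 pm.
Total: 15 min + 2 h + 1 h 15 min = 3 h 30 min.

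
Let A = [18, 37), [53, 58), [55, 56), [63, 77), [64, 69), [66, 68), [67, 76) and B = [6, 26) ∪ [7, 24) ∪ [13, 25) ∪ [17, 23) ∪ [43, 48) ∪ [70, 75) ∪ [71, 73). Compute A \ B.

Merge the first list: [18, 37), [53, 58), [63, 77).
Merge the second list: [6, 26), [43, 48), [70, 75).
[18, 37) minus B → [26, 37).
[53, 58): no B overlap → unchanged.
[63, 77) minus B → [63, 70), [75, 77).

[26, 37) ∪ [53, 58) ∪ [63, 70) ∪ [75, 77)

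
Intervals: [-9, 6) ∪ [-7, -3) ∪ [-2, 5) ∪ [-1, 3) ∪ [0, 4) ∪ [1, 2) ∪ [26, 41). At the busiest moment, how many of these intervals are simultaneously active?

Sweep endpoints in order; track running count of active intervals.
Peak of 5 reached at 1.

5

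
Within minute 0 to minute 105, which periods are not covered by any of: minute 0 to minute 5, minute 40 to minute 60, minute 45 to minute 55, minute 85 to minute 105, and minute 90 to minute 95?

minute 5 to minute 40, minute 60 to minute 85

Covered (merged): minute 0 to minute 5, minute 40 to minute 60, minute 85 to minute 105.
Complement within minute 0 to minute 105: minute 5 to minute 40, minute 60 to minute 85.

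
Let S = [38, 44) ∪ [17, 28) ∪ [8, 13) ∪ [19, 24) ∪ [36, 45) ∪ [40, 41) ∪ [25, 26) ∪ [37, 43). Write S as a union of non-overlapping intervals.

[8, 13) ∪ [17, 28) ∪ [36, 45)

Sort by start: [8, 13), [17, 28), [19, 24), [25, 26), [36, 45), [37, 43), [38, 44), [40, 41).
[17, 28) is disjoint → start new block.
[19, 24) overlaps/touches [17, 28) → extend to [17, 28).
[25, 26) overlaps/touches [17, 28) → extend to [17, 28).
[36, 45) is disjoint → start new block.
[37, 43) overlaps/touches [36, 45) → extend to [36, 45).
[38, 44) overlaps/touches [36, 45) → extend to [36, 45).
[40, 41) overlaps/touches [36, 45) → extend to [36, 45).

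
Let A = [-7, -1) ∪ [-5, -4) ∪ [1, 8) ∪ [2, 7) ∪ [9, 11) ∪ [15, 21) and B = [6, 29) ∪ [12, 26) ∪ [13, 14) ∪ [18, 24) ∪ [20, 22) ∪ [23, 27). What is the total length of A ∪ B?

34

Merge the first list: [-7, -1), [1, 8), [9, 11), [15, 21).
Merge the second list: [6, 29).
A ∪ B = [-7, -1), [1, 29).
Total: 6 + 28 = 34.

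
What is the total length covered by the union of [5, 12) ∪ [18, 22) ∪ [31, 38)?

18

Merged: [5, 12), [18, 22), [31, 38).
Lengths: 7 + 4 + 7 = 18.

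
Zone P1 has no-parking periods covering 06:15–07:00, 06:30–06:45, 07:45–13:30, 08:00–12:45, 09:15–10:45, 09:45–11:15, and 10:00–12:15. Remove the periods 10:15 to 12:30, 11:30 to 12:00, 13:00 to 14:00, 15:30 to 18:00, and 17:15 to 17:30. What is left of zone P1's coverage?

A, merged: 06:15-07:00, 07:45-13:30.
B, merged: 10:15-12:30, 13:00-14:00, 15:30-18:00.
06:15-07:00: nothing removed.
07:45-13:30 \ B = 07:45-10:15, 12:30-13:00.

06:15-07:00, 07:45-10:15, 12:30-13:00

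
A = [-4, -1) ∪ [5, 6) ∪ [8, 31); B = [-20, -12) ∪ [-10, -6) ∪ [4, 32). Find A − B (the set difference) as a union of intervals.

[-4, -1): nothing removed.
[5, 6): entirely removed.
[8, 31): entirely removed.

[-4, -1)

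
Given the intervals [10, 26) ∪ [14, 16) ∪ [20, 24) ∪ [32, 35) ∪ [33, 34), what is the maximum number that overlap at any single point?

At 14, 2 of the intervals are simultaneously active.
No point has more.

2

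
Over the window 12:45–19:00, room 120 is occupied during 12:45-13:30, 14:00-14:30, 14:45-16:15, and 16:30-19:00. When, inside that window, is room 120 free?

13:30–14:00, 14:30–14:45, 16:15–16:30

Covered (merged): 12:45–13:30, 14:00–14:30, 14:45–16:15, 16:30–19:00.
Complement within 12:45–19:00: 13:30–14:00, 14:30–14:45, 16:15–16:30.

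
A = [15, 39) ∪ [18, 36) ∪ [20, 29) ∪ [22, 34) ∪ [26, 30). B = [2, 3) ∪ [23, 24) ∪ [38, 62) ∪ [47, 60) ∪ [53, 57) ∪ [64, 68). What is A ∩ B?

A, merged: [15, 39).
B, merged: [2, 3), [23, 24), [38, 62), [64, 68).
[15, 39) overlaps B on [23, 24), [38, 39).

[23, 24) ∪ [38, 39)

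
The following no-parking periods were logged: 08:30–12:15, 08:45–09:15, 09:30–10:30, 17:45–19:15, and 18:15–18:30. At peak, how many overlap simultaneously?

2

Sweep endpoints in order; track running count of active intervals.
Peak of 2 reached at 08:45.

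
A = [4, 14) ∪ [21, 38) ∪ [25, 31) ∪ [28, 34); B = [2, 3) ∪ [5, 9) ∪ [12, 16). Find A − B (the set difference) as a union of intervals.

[4, 5) ∪ [9, 12) ∪ [21, 38)

First set merges to [4, 14), [21, 38).
[4, 14) minus B → [4, 5), [9, 12).
[21, 38): no B overlap → unchanged.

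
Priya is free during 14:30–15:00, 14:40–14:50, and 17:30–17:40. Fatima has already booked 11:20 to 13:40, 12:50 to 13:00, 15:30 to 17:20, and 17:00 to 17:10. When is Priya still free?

14:30–15:00, 17:30–17:40

A, merged: 14:30–15:00, 17:30–17:40.
B, merged: 11:20–13:40, 15:30–17:20.
14:30–15:00: no B overlap → unchanged.
17:30–17:40: no B overlap → unchanged.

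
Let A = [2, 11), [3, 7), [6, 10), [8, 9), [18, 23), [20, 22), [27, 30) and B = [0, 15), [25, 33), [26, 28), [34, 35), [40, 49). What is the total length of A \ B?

5

First set merges to [2, 11), [18, 23), [27, 30).
Second set merges to [0, 15), [25, 33), [34, 35), [40, 49).
A \ B = [18, 23).
Total: 5.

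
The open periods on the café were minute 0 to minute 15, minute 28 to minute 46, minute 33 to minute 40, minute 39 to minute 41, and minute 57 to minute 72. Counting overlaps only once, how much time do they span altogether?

48 minutes

Merged: minute 0 to minute 15, minute 28 to minute 46, minute 57 to minute 72.
Lengths: 15 minutes + 18 minutes + 15 minutes = 48 minutes.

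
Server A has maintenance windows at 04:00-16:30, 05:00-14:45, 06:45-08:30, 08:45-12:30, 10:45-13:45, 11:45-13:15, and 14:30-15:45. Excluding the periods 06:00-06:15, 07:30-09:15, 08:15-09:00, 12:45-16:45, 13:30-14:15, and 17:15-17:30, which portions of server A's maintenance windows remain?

04:00–06:00, 06:15–07:30, 09:15–12:45

Merge the first list: 04:00–16:30.
Merge the second list: 06:00–06:15, 07:30–09:15, 12:45–16:45, 17:15–17:30.
04:00–16:30 with B removed leaves 04:00–06:00, 06:15–07:30, 09:15–12:45.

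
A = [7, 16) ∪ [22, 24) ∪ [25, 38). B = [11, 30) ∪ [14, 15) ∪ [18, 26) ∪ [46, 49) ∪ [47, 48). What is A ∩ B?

[11, 16) ∪ [22, 24) ∪ [25, 30)

B, merged: [11, 30), [46, 49).
[7, 16) overlaps B on [11, 16).
[22, 24) overlaps B on [22, 24).
[25, 38) overlaps B on [25, 30).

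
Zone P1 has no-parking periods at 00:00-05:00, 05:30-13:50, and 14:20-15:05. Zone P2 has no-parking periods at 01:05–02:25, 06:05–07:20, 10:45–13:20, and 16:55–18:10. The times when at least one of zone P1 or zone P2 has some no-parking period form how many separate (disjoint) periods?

4

A ∪ B = 00:00–05:00, 05:30–13:50, 14:20–15:05, 16:55–18:10.
That is 4 disjoint pieces.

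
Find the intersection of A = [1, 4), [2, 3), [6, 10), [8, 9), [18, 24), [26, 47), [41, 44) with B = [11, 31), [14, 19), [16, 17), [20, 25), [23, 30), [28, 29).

[18, 24) ∪ [26, 31)

A, merged: [1, 4), [6, 10), [18, 24), [26, 47).
B, merged: [11, 31).
[1, 4): no overlap with the second set.
[6, 10): no overlap with the second set.
[18, 24) meets the second set on [18, 24).
[26, 47) meets the second set on [26, 31).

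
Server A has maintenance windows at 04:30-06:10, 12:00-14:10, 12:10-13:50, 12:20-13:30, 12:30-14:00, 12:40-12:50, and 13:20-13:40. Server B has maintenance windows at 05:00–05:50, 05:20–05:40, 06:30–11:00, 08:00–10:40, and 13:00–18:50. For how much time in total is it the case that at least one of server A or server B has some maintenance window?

Merge the first list: 04:30–06:10, 12:00–14:10.
Merge the second list: 05:00–05:50, 06:30–11:00, 13:00–18:50.
A ∪ B = 04:30–06:10, 06:30–11:00, 12:00–18:50.
Total: 1 h 40 min + 4 h 30 min + 6 h 50 min = 13 h.

13 h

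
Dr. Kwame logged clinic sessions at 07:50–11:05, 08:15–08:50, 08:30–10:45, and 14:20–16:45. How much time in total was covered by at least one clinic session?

5 h 40 min

Merged: 07:50–11:05, 14:20–16:45.
Lengths: 3 h 15 min + 2 h 25 min = 5 h 40 min.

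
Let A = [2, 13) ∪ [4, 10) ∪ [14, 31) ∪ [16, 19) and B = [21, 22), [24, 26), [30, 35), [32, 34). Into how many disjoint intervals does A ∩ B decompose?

3

Merge the first list: [2, 13), [14, 31).
Merge the second list: [21, 22), [24, 26), [30, 35).
A ∩ B = [21, 22), [24, 26), [30, 31).
That is 3 disjoint pieces.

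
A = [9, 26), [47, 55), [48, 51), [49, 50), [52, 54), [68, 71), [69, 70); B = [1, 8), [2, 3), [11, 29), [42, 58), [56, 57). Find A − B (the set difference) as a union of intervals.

[9, 11) ∪ [68, 71)

Merge the first list: [9, 26), [47, 55), [68, 71).
Merge the second list: [1, 8), [11, 29), [42, 58).
[9, 26) minus B → [9, 11).
[47, 55): fully covered by B → removed.
[68, 71): no B overlap → unchanged.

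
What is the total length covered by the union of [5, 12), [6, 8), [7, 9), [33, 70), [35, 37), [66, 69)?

44

Merged: [5, 12), [33, 70).
Lengths: 7 + 37 = 44.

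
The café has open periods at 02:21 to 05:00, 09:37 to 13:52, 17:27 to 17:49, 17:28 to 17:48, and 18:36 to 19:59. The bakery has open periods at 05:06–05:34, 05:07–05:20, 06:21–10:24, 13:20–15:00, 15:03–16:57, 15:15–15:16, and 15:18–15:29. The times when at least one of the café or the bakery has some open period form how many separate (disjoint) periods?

6

First set merges to 02:21-05:00, 09:37-13:52, 17:27-17:49, 18:36-19:59.
Second set merges to 05:06-05:34, 06:21-10:24, 13:20-15:00, 15:03-16:57.
A ∪ B = 02:21-05:00, 05:06-05:34, 06:21-15:00, 15:03-16:57, 17:27-17:49, 18:36-19:59.
That is 6 disjoint pieces.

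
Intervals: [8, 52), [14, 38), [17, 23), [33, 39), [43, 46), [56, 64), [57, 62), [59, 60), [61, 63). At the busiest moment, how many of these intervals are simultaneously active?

Sweep endpoints in order; track running count of active intervals.
Peak of 3 reached at 17.

3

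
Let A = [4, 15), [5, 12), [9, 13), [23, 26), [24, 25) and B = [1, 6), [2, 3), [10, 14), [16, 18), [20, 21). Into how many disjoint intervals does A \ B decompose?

Merge the first list: [4, 15), [23, 26).
Merge the second list: [1, 6), [10, 14), [16, 18), [20, 21).
A \ B = [6, 10), [14, 15), [23, 26).
That is 3 disjoint pieces.

3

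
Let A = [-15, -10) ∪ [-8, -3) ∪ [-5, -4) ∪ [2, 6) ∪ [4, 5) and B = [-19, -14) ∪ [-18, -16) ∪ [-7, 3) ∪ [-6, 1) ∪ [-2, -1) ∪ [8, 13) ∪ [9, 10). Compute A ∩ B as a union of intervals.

[-15, -14) ∪ [-7, -3) ∪ [2, 3)

Merge the first list: [-15, -10), [-8, -3), [2, 6).
Merge the second list: [-19, -14), [-7, 3), [8, 13).
[-15, -10) overlaps B on [-15, -14).
[-8, -3) overlaps B on [-7, -3).
[2, 6) overlaps B on [2, 3).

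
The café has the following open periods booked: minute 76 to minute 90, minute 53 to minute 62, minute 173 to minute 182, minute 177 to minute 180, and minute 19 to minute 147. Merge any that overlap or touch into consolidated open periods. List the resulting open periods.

minute 19 to minute 147, minute 173 to minute 182

Sort by start: minute 19 to minute 147, minute 53 to minute 62, minute 76 to minute 90, minute 173 to minute 182, minute 177 to minute 180.
minute 53 to minute 62 overlaps/touches minute 19 to minute 147 → extend to minute 19 to minute 147.
minute 76 to minute 90 overlaps/touches minute 19 to minute 147 → extend to minute 19 to minute 147.
minute 173 to minute 182 is disjoint → start new block.
minute 177 to minute 180 overlaps/touches minute 173 to minute 182 → extend to minute 173 to minute 182.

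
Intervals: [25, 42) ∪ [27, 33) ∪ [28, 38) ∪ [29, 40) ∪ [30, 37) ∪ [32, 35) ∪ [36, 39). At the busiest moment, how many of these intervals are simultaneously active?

Sweep endpoints in order; track running count of active intervals.
Peak of 6 reached at 32.

6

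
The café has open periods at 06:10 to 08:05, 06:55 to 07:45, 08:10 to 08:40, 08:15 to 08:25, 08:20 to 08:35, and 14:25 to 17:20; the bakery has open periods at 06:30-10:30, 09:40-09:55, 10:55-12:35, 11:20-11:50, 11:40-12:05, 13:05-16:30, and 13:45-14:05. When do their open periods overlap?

06:30–08:05, 08:10–08:40, 14:25–16:30

A, merged: 06:10–08:05, 08:10–08:40, 14:25–17:20.
B, merged: 06:30–10:30, 10:55–12:35, 13:05–16:30.
06:10–08:05 ∩ B → 06:30–08:05.
08:10–08:40 ∩ B → 08:10–08:40.
14:25–17:20 ∩ B → 14:25–16:30.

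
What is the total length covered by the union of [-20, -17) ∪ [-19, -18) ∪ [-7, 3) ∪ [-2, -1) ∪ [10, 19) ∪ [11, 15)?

22

Merged: [-20, -17), [-7, 3), [10, 19).
Lengths: 3 + 10 + 9 = 22.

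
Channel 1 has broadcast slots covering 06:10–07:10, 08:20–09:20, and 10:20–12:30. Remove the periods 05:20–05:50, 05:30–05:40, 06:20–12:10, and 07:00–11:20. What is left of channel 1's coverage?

B, merged: 05:20-05:50, 06:20-12:10.
06:10-07:10 minus B → 06:10-06:20.
08:20-09:20: fully covered by B → removed.
10:20-12:30 minus B → 12:10-12:30.

06:10-06:20, 12:10-12:30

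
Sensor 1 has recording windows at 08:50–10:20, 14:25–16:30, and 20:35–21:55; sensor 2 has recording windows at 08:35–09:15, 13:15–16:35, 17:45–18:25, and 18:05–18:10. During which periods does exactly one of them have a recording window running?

Merge the second list: 08:35–09:15, 13:15–16:35, 17:45–18:25.
A \ B = 09:15–10:20, 20:35–21:55.
B \ A = 08:35–08:50, 13:15–14:25, 16:30–16:35, 17:45–18:25.
Union of the two gives the symmetric difference.

08:35–08:50, 09:15–10:20, 13:15–14:25, 16:30–16:35, 17:45–18:25, 20:35–21:55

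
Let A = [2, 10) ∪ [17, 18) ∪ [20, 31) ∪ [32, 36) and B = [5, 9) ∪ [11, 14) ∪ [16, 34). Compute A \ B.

[2, 5) ∪ [9, 10) ∪ [34, 36)

[2, 10) \ B = [2, 5), [9, 10).
[17, 18): entirely removed.
[20, 31): entirely removed.
[32, 36) \ B = [34, 36).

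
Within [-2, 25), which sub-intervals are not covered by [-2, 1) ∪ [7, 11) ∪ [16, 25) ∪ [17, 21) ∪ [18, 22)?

Covered (merged): [-2, 1), [7, 11), [16, 25).
Complement within [-2, 25): [1, 7), [11, 16).

[1, 7) ∪ [11, 16)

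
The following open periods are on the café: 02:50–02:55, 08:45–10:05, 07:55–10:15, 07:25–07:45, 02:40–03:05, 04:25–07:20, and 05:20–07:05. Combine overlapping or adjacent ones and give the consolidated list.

02:40–03:05, 04:25–07:20, 07:25–07:45, 07:55–10:15

Sort by start: 02:40–03:05, 02:50–02:55, 04:25–07:20, 05:20–07:05, 07:25–07:45, 07:55–10:15, 08:45–10:05.
02:50–02:55 overlaps/touches 02:40–03:05 → extend to 02:40–03:05.
04:25–07:20 is disjoint → start new block.
05:20–07:05 overlaps/touches 04:25–07:20 → extend to 04:25–07:20.
07:25–07:45 is disjoint → start new block.
07:55–10:15 is disjoint → start new block.
08:45–10:05 overlaps/touches 07:55–10:15 → extend to 07:55–10:15.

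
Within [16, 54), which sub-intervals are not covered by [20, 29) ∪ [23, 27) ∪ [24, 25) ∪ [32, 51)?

[16, 20) ∪ [29, 32) ∪ [51, 54)

The merged coverage is [20, 29), [32, 51).
Gaps within [16, 54): [16, 20), [29, 32), [51, 54).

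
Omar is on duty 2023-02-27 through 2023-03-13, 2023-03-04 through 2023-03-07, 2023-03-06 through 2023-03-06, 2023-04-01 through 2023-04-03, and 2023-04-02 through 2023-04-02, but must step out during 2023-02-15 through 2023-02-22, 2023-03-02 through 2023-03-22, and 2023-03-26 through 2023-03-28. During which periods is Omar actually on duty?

2023-02-27 through 2023-03-01, 2023-04-01 through 2023-04-03

A, merged: 2023-02-27 through 2023-03-13, 2023-04-01 through 2023-04-03.
2023-02-27 through 2023-03-13 \ B = 2023-02-27 through 2023-03-01.
2023-04-01 through 2023-04-03: nothing removed.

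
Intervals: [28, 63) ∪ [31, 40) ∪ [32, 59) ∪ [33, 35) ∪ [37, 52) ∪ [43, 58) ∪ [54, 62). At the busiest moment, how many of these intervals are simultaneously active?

Walk the sorted start/end points keeping a running depth.
The depth first hits 4 at 33.

4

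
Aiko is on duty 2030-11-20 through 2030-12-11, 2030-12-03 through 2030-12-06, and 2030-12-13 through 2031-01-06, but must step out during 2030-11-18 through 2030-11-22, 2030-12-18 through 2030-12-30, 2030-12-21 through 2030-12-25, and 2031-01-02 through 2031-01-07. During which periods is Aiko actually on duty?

First set merges to 2030-11-20 through 2030-12-11, 2030-12-13 through 2031-01-06.
Second set merges to 2030-11-18 through 2030-11-22, 2030-12-18 through 2030-12-30, 2031-01-02 through 2031-01-07.
2030-11-20 through 2030-12-11 minus B → 2030-11-23 through 2030-12-11.
2030-12-13 through 2031-01-06 minus B → 2030-12-13 through 2030-12-17, 2030-12-31 through 2031-01-01.

2030-11-23 through 2030-12-11, 2030-12-13 through 2030-12-17, 2030-12-31 through 2031-01-01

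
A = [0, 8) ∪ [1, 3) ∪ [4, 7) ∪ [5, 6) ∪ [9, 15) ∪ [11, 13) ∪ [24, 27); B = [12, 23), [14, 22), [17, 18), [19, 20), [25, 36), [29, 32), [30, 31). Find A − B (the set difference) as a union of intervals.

Merge the first list: [0, 8), [9, 15), [24, 27).
Merge the second list: [12, 23), [25, 36).
[0, 8): nothing removed.
[9, 15) \ B = [9, 12).
[24, 27) \ B = [24, 25).

[0, 8) ∪ [9, 12) ∪ [24, 25)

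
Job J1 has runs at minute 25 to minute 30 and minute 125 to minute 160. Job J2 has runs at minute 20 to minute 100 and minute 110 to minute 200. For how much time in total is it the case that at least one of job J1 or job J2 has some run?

170 minutes

A ∪ B = minute 20 to minute 100, minute 110 to minute 200.
Total: 80 minutes + 90 minutes = 170 minutes.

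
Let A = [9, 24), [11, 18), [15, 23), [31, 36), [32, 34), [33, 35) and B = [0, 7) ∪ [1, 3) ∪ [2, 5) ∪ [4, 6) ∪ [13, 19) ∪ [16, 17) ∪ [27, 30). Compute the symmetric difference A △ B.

[0, 7) ∪ [9, 13) ∪ [19, 24) ∪ [27, 30) ∪ [31, 36)

First set merges to [9, 24), [31, 36).
Second set merges to [0, 7), [13, 19), [27, 30).
A \ B = [9, 13), [19, 24), [31, 36).
B \ A = [0, 7), [27, 30).
Union of the two gives the symmetric difference.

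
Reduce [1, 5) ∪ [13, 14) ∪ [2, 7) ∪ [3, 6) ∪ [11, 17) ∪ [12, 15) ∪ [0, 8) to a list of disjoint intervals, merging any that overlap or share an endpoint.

Sort by start: [0, 8), [1, 5), [2, 7), [3, 6), [11, 17), [12, 15), [13, 14).
[1, 5) overlaps/touches [0, 8) → extend to [0, 8).
[2, 7) overlaps/touches [0, 8) → extend to [0, 8).
[3, 6) overlaps/touches [0, 8) → extend to [0, 8).
[11, 17) is disjoint → start new block.
[12, 15) overlaps/touches [11, 17) → extend to [11, 17).
[13, 14) overlaps/touches [11, 17) → extend to [11, 17).

[0, 8) ∪ [11, 17)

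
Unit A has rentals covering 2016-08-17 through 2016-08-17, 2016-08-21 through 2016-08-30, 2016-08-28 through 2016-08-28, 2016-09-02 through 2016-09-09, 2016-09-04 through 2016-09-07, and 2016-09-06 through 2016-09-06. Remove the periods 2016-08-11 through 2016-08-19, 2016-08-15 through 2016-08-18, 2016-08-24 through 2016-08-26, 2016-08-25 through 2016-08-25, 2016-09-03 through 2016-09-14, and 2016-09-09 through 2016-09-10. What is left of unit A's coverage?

First set merges to 2016-08-17 through 2016-08-17, 2016-08-21 through 2016-08-30, 2016-09-02 through 2016-09-09.
Second set merges to 2016-08-11 through 2016-08-19, 2016-08-24 through 2016-08-26, 2016-09-03 through 2016-09-14.
2016-08-17 through 2016-08-17: fully covered by B → removed.
2016-08-21 through 2016-08-30 minus B → 2016-08-21 through 2016-08-23, 2016-08-27 through 2016-08-30.
2016-09-02 through 2016-09-09 minus B → 2016-09-02 through 2016-09-02.

2016-08-21 through 2016-08-23, 2016-08-27 through 2016-08-30, 2016-09-02 through 2016-09-02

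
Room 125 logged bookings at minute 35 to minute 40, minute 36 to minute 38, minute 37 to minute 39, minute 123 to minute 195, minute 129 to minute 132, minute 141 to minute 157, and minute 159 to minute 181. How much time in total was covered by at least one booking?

77 minutes

Merged: minute 35 to minute 40, minute 123 to minute 195.
Lengths: 5 minutes + 72 minutes = 77 minutes.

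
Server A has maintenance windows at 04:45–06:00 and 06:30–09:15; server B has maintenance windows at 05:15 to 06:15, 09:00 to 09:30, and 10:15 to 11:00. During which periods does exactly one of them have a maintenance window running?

A \ B = 04:45-05:15, 06:30-09:00.
B \ A = 06:00-06:15, 09:15-09:30, 10:15-11:00.
Union of the two gives the symmetric difference.

04:45-05:15, 06:00-06:15, 06:30-09:00, 09:15-09:30, 10:15-11:00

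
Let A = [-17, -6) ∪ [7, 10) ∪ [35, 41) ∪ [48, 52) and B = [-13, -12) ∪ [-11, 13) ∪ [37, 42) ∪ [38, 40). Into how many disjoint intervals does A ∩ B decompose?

B, merged: [-13, -12), [-11, 13), [37, 42).
A ∩ B = [-13, -12), [-11, -6), [7, 10), [37, 41).
That is 4 disjoint pieces.

4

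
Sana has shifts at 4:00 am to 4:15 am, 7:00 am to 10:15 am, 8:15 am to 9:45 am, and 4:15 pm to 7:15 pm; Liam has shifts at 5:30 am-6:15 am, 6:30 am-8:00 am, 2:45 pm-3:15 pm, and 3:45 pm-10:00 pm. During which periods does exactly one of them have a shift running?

4:00 am–4:15 am, 5:30 am–6:15 am, 6:30 am–7:00 am, 8:00 am–10:15 am, 2:45 pm–3:15 pm, 3:45 pm–4:15 pm, 7:15 pm–10:00 pm

First set merges to 4:00 am–4:15 am, 7:00 am–10:15 am, 4:15 pm–7:15 pm.
Only in the first: 4:00 am–4:15 am, 8:00 am–10:15 am.
Only in the second: 5:30 am–6:15 am, 6:30 am–7:00 am, 2:45 pm–3:15 pm, 3:45 pm–4:15 pm, 7:15 pm–10:00 pm.
Together these are the periods covered by exactly one.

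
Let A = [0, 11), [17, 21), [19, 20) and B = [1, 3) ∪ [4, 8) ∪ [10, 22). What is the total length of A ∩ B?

11

A, merged: [0, 11), [17, 21).
A ∩ B = [1, 3), [4, 8), [10, 11), [17, 21).
Total: 2 + 4 + 1 + 4 = 11.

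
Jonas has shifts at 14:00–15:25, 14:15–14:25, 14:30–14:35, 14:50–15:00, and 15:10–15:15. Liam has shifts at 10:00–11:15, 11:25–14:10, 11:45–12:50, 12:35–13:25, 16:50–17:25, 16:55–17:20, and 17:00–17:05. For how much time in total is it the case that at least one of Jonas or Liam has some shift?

Merge the first list: 14:00-15:25.
Merge the second list: 10:00-11:15, 11:25-14:10, 16:50-17:25.
A ∪ B = 10:00-11:15, 11:25-15:25, 16:50-17:25.
Total: 1 h 15 min + 4 h + 35 min = 5 h 50 min.

5 h 50 min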